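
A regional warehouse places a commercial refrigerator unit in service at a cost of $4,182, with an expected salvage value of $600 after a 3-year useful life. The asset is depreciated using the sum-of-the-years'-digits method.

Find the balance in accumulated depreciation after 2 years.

$2,985

Depreciable base = $4,182 − $600 = $3,582.
Sum of the years' digits = 3+2+1 = 6.
Year 1: $3,582 × 3/6 = $1,791. Book value $2,391.
Year 2: $3,582 × 2/6 = $1,194. Book value $1,197.
Accumulated through year 2 = $4,182 − $1,197 = $2,985.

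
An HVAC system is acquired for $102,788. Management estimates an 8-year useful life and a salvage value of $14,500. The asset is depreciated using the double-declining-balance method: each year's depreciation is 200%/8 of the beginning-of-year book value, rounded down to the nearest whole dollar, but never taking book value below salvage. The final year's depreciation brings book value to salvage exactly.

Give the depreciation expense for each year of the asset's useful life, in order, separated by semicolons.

$25,697; $19,272; $14,454; $10,841; $8,131; $6,098; $3,795; $0

Depreciable base = $102,788 − $14,500 = $88,288.
Year 1: ⌊$102,788 × 200%/8⌋ = $25,697. Book value $77,091.
Year 2: ⌊$77,091 × 200%/8⌋ = $19,272. Book value $57,819.
Year 3: ⌊$57,819 × 200%/8⌋ = $14,454. Book value $43,365.
Year 4: ⌊$43,365 × 200%/8⌋ = $10,841. Book value $32,524.
Year 5: ⌊$32,524 × 200%/8⌋ = $8,131. Book value $24,393.
Year 6: ⌊$24,393 × 200%/8⌋ = $6,098. Book value $18,295.
Year 7: ⌊$18,295 × 200%/8⌋ = $4,573, capped at $3,795. Book value $14,500.
Year 8 (final): $14,500 − $14,500 = $0. Book value $14,500.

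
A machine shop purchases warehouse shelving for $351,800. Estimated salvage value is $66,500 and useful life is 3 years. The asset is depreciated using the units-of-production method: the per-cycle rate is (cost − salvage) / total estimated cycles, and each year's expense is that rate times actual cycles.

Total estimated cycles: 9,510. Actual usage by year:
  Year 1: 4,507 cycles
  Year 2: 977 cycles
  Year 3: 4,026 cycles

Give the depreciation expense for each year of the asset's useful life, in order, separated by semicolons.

$135,210; $29,310; $120,780

Depreciable base = $351,800 − $66,500 = $285,300.
Rate = $285,300 / 9,510 cycles = $30 per cycle.
Year 1: 4,507 × $30 = $135,210. Book value $216,590.
Year 2: 977 × $30 = $29,310. Book value $187,280.
Year 3: 4,026 × $30 = $120,780. Book value $66,500.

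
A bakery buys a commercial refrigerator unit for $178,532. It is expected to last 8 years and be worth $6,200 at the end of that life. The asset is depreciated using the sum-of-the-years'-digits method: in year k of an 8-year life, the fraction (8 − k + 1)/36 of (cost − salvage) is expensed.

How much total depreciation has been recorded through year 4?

Depreciable base = $178,532 − $6,200 = $172,332.
Sum of the years' digits = 8+7+6+5+4+3+2+1 = 36.
Year 1: $172,332 × 8/36 = $38,296. Book value $140,236.
Year 2: $172,332 × 7/36 = $33,509. Book value $106,727.
Year 3: $172,332 × 6/36 = $28,722. Book value $78,005.
Year 4: $172,332 × 5/36 = $23,935. Book value $54,070.
Accumulated through year 4 = $178,532 − $54,070 = $124,462.

$124,462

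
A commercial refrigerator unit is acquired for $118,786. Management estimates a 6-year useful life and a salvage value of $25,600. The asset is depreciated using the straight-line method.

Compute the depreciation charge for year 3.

Depreciable base = $118,786 − $25,600 = $93,186.
Annual expense = $93,186 / 6 = $15,531.

$15,531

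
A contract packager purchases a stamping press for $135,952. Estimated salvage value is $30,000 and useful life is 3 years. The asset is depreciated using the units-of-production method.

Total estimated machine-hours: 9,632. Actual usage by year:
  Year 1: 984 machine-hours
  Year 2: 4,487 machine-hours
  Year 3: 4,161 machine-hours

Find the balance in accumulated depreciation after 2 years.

Depreciable base = $135,952 − $30,000 = $105,952.
Rate = $105,952 / 9,632 machine-hours = $11 per machine-hour.
Year 1: 984 × $11 = $10,824. Book value $125,128.
Year 2: 4,487 × $11 = $49,357. Book value $75,771.
Accumulated through year 2 = $135,952 − $75,771 = $60,181.

$60,181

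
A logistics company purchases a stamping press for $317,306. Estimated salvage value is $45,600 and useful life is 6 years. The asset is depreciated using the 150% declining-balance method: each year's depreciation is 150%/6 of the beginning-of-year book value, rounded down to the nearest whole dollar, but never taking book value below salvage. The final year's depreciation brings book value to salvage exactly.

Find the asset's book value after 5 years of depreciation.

$75,299

Depreciable base = $317,306 − $45,600 = $271,706.
Year 1: ⌊$317,306 × 150%/6⌋ = $79,326. Book value $237,980.
Year 2: ⌊$237,980 × 150%/6⌋ = $59,495. Book value $178,485.
Year 3: ⌊$178,485 × 150%/6⌋ = $44,621. Book value $133,864.
Year 4: ⌊$133,864 × 150%/6⌋ = $33,466. Book value $100,398.
Year 5: ⌊$100,398 × 150%/6⌋ = $25,099. Book value $75,299.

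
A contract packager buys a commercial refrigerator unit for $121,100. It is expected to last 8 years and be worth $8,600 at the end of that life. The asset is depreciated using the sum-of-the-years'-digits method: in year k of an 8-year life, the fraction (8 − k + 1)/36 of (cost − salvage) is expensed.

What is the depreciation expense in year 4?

$15,625

Depreciable base = $121,100 − $8,600 = $112,500.
Sum of the years' digits = 8+7+6+5+4+3+2+1 = 36.
Year 1: $112,500 × 8/36 = $25,000. Book value $96,100.
Year 2: $112,500 × 7/36 = $21,875. Book value $74,225.
Year 3: $112,500 × 6/36 = $18,750. Book value $55,475.
Year 4: $112,500 × 5/36 = $15,625. Book value $39,850.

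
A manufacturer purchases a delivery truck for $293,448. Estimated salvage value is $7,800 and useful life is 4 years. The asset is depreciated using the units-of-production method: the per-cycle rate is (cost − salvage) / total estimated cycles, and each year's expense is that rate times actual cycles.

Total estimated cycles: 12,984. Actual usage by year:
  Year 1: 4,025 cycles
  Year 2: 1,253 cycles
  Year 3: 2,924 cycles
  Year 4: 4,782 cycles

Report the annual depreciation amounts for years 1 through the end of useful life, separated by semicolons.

Depreciable base = $293,448 − $7,800 = $285,648.
Rate = $285,648 / 12,984 cycles = $22 per cycle.
Year 1: 4,025 × $22 = $88,550. Book value $204,898.
Year 2: 1,253 × $22 = $27,566. Book value $177,332.
Year 3: 2,924 × $22 = $64,328. Book value $113,004.
Year 4: 4,782 × $22 = $105,204. Book value $7,800.

$88,550; $27,566; $64,328; $105,204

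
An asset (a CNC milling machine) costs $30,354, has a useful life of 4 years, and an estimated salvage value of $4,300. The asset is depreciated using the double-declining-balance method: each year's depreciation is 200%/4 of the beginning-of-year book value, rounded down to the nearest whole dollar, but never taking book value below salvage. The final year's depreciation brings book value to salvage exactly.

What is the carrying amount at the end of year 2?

Depreciable base = $30,354 − $4,300 = $26,054.
Year 1: ⌊$30,354 × 200%/4⌋ = $15,177. Book value $15,177.
Year 2: ⌊$15,177 × 200%/4⌋ = $7,588. Book value $7,589.

$7,589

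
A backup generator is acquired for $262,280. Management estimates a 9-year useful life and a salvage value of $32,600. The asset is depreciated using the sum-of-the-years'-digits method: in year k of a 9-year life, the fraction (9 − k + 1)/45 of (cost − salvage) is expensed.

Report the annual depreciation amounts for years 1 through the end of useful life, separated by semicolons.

Depreciable base = $262,280 − $32,600 = $229,680.
Sum of the years' digits = 9+8+7+6+5+4+3+2+1 = 45.
Year 1: $229,680 × 9/45 = $45,936. Book value $216,344.
Year 2: $229,680 × 8/45 = $40,832. Book value $175,512.
Year 3: $229,680 × 7/45 = $35,728. Book value $139,784.
Year 4: $229,680 × 6/45 = $30,624. Book value $109,160.
Year 5: $229,680 × 5/45 = $25,520. Book value $83,640.
Year 6: $229,680 × 4/45 = $20,416. Book value $63,224.
Year 7: $229,680 × 3/45 = $15,312. Book value $47,912.
Year 8: $229,680 × 2/45 = $10,208. Book value $37,704.
Year 9: $229,680 × 1/45 = $5,104. Book value $32,600.

$45,936; $40,832; $35,728; $30,624; $25,520; $20,416; $15,312; $10,208; $5,104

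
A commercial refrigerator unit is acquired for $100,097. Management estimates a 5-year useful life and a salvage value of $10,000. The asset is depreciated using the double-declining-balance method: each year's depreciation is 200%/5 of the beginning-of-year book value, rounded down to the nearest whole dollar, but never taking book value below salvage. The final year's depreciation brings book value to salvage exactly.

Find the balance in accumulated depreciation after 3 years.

Depreciable base = $100,097 − $10,000 = $90,097.
Year 1: ⌊$100,097 × 200%/5⌋ = $40,038. Book value $60,059.
Year 2: ⌊$60,059 × 200%/5⌋ = $24,023. Book value $36,036.
Year 3: ⌊$36,036 × 200%/5⌋ = $14,414. Book value $21,622.
Accumulated through year 3 = $100,097 − $21,622 = $78,475.

$78,475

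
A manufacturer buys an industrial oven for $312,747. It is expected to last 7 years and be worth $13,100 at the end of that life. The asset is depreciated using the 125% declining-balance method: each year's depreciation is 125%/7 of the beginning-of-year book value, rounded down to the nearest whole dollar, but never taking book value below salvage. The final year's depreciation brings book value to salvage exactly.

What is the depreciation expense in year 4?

Depreciable base = $312,747 − $13,100 = $299,647.
Year 1: ⌊$312,747 × 125%/7⌋ = $55,847. Book value $256,900.
Year 2: ⌊$256,900 × 125%/7⌋ = $45,875. Book value $211,025.
Year 3: ⌊$211,025 × 125%/7⌋ = $37,683. Book value $173,342.
Year 4: ⌊$173,342 × 125%/7⌋ = $30,953. Book value $142,389.

$30,953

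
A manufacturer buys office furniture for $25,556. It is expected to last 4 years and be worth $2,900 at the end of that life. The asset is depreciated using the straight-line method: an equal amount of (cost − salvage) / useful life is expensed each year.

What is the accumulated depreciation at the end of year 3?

$16,992

Depreciable base = $25,556 − $2,900 = $22,656.
Annual expense = $22,656 / 4 = $5,664.
End of year 1: book value $19,892.
End of year 2: book value $14,228.
End of year 3: book value $8,564.
Accumulated through year 3 = $25,556 − $8,564 = $16,992.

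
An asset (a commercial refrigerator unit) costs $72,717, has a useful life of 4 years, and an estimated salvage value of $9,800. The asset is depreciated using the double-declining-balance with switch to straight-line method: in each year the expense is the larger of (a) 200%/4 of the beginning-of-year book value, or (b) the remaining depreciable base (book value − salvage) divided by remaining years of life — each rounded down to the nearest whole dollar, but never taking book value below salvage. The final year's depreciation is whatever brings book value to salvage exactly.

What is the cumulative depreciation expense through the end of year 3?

Depreciable base = $72,717 − $9,800 = $62,917.
Year 1: DB = ⌊$72,717 × 200%/4⌋ = $36,358; SL = ⌊$62,917/4⌋ = $15,729 → take DB $36,358. Book value $36,359.
Year 2: DB = ⌊$36,359 × 200%/4⌋ = $18,179; SL = ⌊$26,559/3⌋ = $8,853 → take DB $18,179. Book value $18,180.
Year 3: DB = ⌊$18,180 × 200%/4⌋ = $9,090; SL = ⌊$8,380/2⌋ = $4,190 → take DB $9,090, capped at $8,380. Book value $9,800.
Accumulated through year 3 = $72,717 − $9,800 = $62,917.

$62,917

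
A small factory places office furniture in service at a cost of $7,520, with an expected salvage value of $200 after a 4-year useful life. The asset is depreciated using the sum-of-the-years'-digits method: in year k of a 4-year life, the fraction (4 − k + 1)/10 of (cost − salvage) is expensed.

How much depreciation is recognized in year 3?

Depreciable base = $7,520 − $200 = $7,320.
Sum of the years' digits = 4+3+2+1 = 10.
Year 1: $7,320 × 4/10 = $2,928. Book value $4,592.
Year 2: $7,320 × 3/10 = $2,196. Book value $2,396.
Year 3: $7,320 × 2/10 = $1,464. Book value $932.

$1,464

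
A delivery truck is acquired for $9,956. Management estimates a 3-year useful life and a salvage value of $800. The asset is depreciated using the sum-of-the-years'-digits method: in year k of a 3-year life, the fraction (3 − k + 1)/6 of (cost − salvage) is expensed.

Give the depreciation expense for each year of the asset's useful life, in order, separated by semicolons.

Depreciable base = $9,956 − $800 = $9,156.
Sum of the years' digits = 3+2+1 = 6.
Year 1: $9,156 × 3/6 = $4,578. Book value $5,378.
Year 2: $9,156 × 2/6 = $3,052. Book value $2,326.
Year 3: $9,156 × 1/6 = $1,526. Book value $800.

$4,578; $3,052; $1,526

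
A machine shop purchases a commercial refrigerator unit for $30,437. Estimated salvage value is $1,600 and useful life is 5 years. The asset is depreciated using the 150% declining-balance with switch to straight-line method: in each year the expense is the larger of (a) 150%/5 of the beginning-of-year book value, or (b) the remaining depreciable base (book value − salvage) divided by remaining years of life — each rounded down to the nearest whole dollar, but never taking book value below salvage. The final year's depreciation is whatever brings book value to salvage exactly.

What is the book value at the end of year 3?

$10,441

Depreciable base = $30,437 − $1,600 = $28,837.
Year 1: DB = ⌊$30,437 × 150%/5⌋ = $9,131; SL = ⌊$28,837/5⌋ = $5,767 → take DB $9,131. Book value $21,306.
Year 2: DB = ⌊$21,306 × 150%/5⌋ = $6,391; SL = ⌊$19,706/4⌋ = $4,926 → take DB $6,391. Book value $14,915.
Year 3: DB = ⌊$14,915 × 150%/5⌋ = $4,474; SL = ⌊$13,315/3⌋ = $4,438 → take DB $4,474. Book value $10,441.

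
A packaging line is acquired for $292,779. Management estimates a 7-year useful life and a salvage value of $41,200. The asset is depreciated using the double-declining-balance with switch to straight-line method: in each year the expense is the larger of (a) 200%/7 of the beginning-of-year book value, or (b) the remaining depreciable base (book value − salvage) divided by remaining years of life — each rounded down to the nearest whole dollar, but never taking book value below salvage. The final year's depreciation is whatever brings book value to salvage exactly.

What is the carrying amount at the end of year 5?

$54,439

Depreciable base = $292,779 − $41,200 = $251,579.
Year 1: DB = ⌊$292,779 × 200%/7⌋ = $83,651; SL = ⌊$251,579/7⌋ = $35,939 → take DB $83,651. Book value $209,128.
Year 2: DB = ⌊$209,128 × 200%/7⌋ = $59,750; SL = ⌊$167,928/6⌋ = $27,988 → take DB $59,750. Book value $149,378.
Year 3: DB = ⌊$149,378 × 200%/7⌋ = $42,679; SL = ⌊$108,178/5⌋ = $21,635 → take DB $42,679. Book value $106,699.
Year 4: DB = ⌊$106,699 × 200%/7⌋ = $30,485; SL = ⌊$65,499/4⌋ = $16,374 → take DB $30,485. Book value $76,214.
Year 5: DB = ⌊$76,214 × 200%/7⌋ = $21,775; SL = ⌊$35,014/3⌋ = $11,671 → take DB $21,775. Book value $54,439.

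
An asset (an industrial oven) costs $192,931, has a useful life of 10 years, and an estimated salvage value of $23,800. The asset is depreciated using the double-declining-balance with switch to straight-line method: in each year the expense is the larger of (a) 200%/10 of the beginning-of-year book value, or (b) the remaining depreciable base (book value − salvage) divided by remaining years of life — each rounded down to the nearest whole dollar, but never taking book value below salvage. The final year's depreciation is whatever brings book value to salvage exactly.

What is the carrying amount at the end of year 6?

$50,576

Depreciable base = $192,931 − $23,800 = $169,131.
Year 1: DB = ⌊$192,931 × 200%/10⌋ = $38,586; SL = ⌊$169,131/10⌋ = $16,913 → take DB $38,586. Book value $154,345.
Year 2: DB = ⌊$154,345 × 200%/10⌋ = $30,869; SL = ⌊$130,545/9⌋ = $14,505 → take DB $30,869. Book value $123,476.
Year 3: DB = ⌊$123,476 × 200%/10⌋ = $24,695; SL = ⌊$99,676/8⌋ = $12,459 → take DB $24,695. Book value $98,781.
Year 4: DB = ⌊$98,781 × 200%/10⌋ = $19,756; SL = ⌊$74,981/7⌋ = $10,711 → take DB $19,756. Book value $79,025.
Year 5: DB = ⌊$79,025 × 200%/10⌋ = $15,805; SL = ⌊$55,225/6⌋ = $9,204 → take DB $15,805. Book value $63,220.
Year 6: DB = ⌊$63,220 × 200%/10⌋ = $12,644; SL = ⌊$39,420/5⌋ = $7,884 → take DB $12,644. Book value $50,576.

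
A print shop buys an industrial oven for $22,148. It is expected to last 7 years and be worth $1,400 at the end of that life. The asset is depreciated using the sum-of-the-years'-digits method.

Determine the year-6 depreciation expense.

Depreciable base = $22,148 − $1,400 = $20,748.
Sum of the years' digits = 7+6+5+4+3+2+1 = 28.
Year 1: $20,748 × 7/28 = $5,187. Book value $16,961.
Year 2: $20,748 × 6/28 = $4,446. Book value $12,515.
Year 3: $20,748 × 5/28 = $3,705. Book value $8,810.
Year 4: $20,748 × 4/28 = $2,964. Book value $5,846.
Year 5: $20,748 × 3/28 = $2,223. Book value $3,623.
Year 6: $20,748 × 2/28 = $1,482. Book value $2,141.

$1,482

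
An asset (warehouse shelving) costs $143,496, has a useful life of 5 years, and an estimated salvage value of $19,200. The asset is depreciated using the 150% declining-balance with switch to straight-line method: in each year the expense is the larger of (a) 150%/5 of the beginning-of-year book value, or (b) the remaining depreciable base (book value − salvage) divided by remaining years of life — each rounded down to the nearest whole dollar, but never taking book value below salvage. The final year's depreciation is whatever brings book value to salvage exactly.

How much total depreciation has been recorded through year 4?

$109,286

Depreciable base = $143,496 − $19,200 = $124,296.
Year 1: DB = ⌊$143,496 × 150%/5⌋ = $43,048; SL = ⌊$124,296/5⌋ = $24,859 → take DB $43,048. Book value $100,448.
Year 2: DB = ⌊$100,448 × 150%/5⌋ = $30,134; SL = ⌊$81,248/4⌋ = $20,312 → take DB $30,134. Book value $70,314.
Year 3: DB = ⌊$70,314 × 150%/5⌋ = $21,094; SL = ⌊$51,114/3⌋ = $17,038 → take DB $21,094. Book value $49,220.
Year 4: DB = ⌊$49,220 × 150%/5⌋ = $14,766; SL = ⌊$30,020/2⌋ = $15,010 → take SL $15,010. Book value $34,210.
Accumulated through year 4 = $143,496 − $34,210 = $109,286.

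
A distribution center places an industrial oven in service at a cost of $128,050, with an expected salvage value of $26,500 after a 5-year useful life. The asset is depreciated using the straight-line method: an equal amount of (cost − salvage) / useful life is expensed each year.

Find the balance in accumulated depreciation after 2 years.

$40,620

Depreciable base = $128,050 − $26,500 = $101,550.
Annual expense = $101,550 / 5 = $20,310.
End of year 1: book value $107,740.
End of year 2: book value $87,430.
Accumulated through year 2 = $128,050 − $87,430 = $40,620.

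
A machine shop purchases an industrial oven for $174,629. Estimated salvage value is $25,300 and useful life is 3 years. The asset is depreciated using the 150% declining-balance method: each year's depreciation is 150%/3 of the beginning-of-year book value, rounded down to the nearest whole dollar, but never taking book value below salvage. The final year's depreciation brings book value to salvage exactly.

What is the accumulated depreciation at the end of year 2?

Depreciable base = $174,629 − $25,300 = $149,329.
Year 1: ⌊$174,629 × 150%/3⌋ = $87,314. Book value $87,315.
Year 2: ⌊$87,315 × 150%/3⌋ = $43,657. Book value $43,658.
Accumulated through year 2 = $174,629 − $43,658 = $130,971.

$130,971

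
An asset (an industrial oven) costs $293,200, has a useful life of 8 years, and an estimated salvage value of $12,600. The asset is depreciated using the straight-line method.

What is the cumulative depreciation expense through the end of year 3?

$105,225

Depreciable base = $293,200 − $12,600 = $280,600.
Annual expense = $280,600 / 8 = $35,075.
End of year 1: book value $258,125.
End of year 2: book value $223,050.
End of year 3: book value $187,975.
Accumulated through year 3 = $293,200 − $187,975 = $105,225.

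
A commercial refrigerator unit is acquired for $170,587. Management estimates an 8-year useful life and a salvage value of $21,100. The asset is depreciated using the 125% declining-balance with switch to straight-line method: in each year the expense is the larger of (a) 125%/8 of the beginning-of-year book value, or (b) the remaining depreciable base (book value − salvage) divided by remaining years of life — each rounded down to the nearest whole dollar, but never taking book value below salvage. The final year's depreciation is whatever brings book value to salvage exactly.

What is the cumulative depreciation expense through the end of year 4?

$84,391

Depreciable base = $170,587 − $21,100 = $149,487.
Year 1: DB = ⌊$170,587 × 125%/8⌋ = $26,654; SL = ⌊$149,487/8⌋ = $18,685 → take DB $26,654. Book value $143,933.
Year 2: DB = ⌊$143,933 × 125%/8⌋ = $22,489; SL = ⌊$122,833/7⌋ = $17,547 → take DB $22,489. Book value $121,444.
Year 3: DB = ⌊$121,444 × 125%/8⌋ = $18,975; SL = ⌊$100,344/6⌋ = $16,724 → take DB $18,975. Book value $102,469.
Year 4: DB = ⌊$102,469 × 125%/8⌋ = $16,010; SL = ⌊$81,369/5⌋ = $16,273 → take SL $16,273. Book value $86,196.
Accumulated through year 4 = $170,587 − $86,196 = $84,391.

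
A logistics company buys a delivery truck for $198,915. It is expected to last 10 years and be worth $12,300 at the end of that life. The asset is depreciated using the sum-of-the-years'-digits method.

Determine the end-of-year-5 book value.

$63,195

Depreciable base = $198,915 − $12,300 = $186,615.
Sum of the years' digits = 10+9+8+7+6+5+4+3+2+1 = 55.
Year 1: $186,615 × 10/55 = $33,930. Book value $164,985.
Year 2: $186,615 × 9/55 = $30,537. Book value $134,448.
Year 3: $186,615 × 8/55 = $27,144. Book value $107,304.
Year 4: $186,615 × 7/55 = $23,751. Book value $83,553.
Year 5: $186,615 × 6/55 = $20,358. Book value $63,195.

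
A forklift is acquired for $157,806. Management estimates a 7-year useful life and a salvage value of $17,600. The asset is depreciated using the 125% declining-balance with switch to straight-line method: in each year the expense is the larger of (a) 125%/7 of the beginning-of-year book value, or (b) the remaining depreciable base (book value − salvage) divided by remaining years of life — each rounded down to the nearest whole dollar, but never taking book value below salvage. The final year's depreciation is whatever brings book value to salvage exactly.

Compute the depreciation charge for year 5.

Depreciable base = $157,806 − $17,600 = $140,206.
Year 1: DB = ⌊$157,806 × 125%/7⌋ = $28,179; SL = ⌊$140,206/7⌋ = $20,029 → take DB $28,179. Book value $129,627.
Year 2: DB = ⌊$129,627 × 125%/7⌋ = $23,147; SL = ⌊$112,027/6⌋ = $18,671 → take DB $23,147. Book value $106,480.
Year 3: DB = ⌊$106,480 × 125%/7⌋ = $19,014; SL = ⌊$88,880/5⌋ = $17,776 → take DB $19,014. Book value $87,466.
Year 4: DB = ⌊$87,466 × 125%/7⌋ = $15,618; SL = ⌊$69,866/4⌋ = $17,466 → take SL $17,466. Book value $70,000.
Year 5: DB = ⌊$70,000 × 125%/7⌋ = $12,500; SL = ⌊$52,400/3⌋ = $17,466 → take SL $17,466. Book value $52,534.

$17,466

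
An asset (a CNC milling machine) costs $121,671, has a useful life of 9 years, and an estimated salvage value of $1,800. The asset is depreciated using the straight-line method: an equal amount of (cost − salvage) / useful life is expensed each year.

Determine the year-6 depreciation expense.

Depreciable base = $121,671 − $1,800 = $119,871.
Annual expense = $119,871 / 9 = $13,319.

$13,319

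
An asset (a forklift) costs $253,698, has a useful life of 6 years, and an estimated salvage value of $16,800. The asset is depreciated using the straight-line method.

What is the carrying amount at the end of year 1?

$214,215

Depreciable base = $253,698 − $16,800 = $236,898.
Annual expense = $236,898 / 6 = $39,483.
End of year 1: book value $214,215.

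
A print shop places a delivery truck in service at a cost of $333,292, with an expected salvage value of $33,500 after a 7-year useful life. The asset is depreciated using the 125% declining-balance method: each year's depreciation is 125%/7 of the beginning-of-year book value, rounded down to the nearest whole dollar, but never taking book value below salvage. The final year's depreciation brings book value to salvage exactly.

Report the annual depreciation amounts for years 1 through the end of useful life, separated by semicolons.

$59,516; $48,888; $40,158; $32,987; $27,096; $22,258; $68,889

Depreciable base = $333,292 − $33,500 = $299,792.
Year 1: ⌊$333,292 × 125%/7⌋ = $59,516. Book value $273,776.
Year 2: ⌊$273,776 × 125%/7⌋ = $48,888. Book value $224,888.
Year 3: ⌊$224,888 × 125%/7⌋ = $40,158. Book value $184,730.
Year 4: ⌊$184,730 × 125%/7⌋ = $32,987. Book value $151,743.
Year 5: ⌊$151,743 × 125%/7⌋ = $27,096. Book value $124,647.
Year 6: ⌊$124,647 × 125%/7⌋ = $22,258. Book value $102,389.
Year 7 (final): $102,389 − $33,500 = $68,889. Book value $33,500.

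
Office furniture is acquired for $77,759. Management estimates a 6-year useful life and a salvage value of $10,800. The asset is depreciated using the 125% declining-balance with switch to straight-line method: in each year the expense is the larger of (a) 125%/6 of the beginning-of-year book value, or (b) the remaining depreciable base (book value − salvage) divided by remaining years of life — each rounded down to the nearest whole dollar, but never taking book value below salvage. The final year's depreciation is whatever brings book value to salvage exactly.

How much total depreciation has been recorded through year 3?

$39,177

Depreciable base = $77,759 − $10,800 = $66,959.
Year 1: DB = ⌊$77,759 × 125%/6⌋ = $16,199; SL = ⌊$66,959/6⌋ = $11,159 → take DB $16,199. Book value $61,560.
Year 2: DB = ⌊$61,560 × 125%/6⌋ = $12,825; SL = ⌊$50,760/5⌋ = $10,152 → take DB $12,825. Book value $48,735.
Year 3: DB = ⌊$48,735 × 125%/6⌋ = $10,153; SL = ⌊$37,935/4⌋ = $9,483 → take DB $10,153. Book value $38,582.
Accumulated through year 3 = $77,759 − $38,582 = $39,177.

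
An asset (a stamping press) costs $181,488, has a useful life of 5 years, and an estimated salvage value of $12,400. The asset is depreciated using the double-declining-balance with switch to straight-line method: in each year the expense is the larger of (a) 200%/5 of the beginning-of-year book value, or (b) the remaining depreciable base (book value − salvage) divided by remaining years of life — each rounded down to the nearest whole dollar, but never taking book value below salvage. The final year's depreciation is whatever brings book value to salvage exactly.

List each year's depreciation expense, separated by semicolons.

$72,595; $43,557; $26,134; $15,680; $11,122

Depreciable base = $181,488 − $12,400 = $169,088.
Year 1: DB = ⌊$181,488 × 200%/5⌋ = $72,595; SL = ⌊$169,088/5⌋ = $33,817 → take DB $72,595. Book value $108,893.
Year 2: DB = ⌊$108,893 × 200%/5⌋ = $43,557; SL = ⌊$96,493/4⌋ = $24,123 → take DB $43,557. Book value $65,336.
Year 3: DB = ⌊$65,336 × 200%/5⌋ = $26,134; SL = ⌊$52,936/3⌋ = $17,645 → take DB $26,134. Book value $39,202.
Year 4: DB = ⌊$39,202 × 200%/5⌋ = $15,680; SL = ⌊$26,802/2⌋ = $13,401 → take DB $15,680. Book value $23,522.
Year 5 (final): $23,522 − $12,400 = $11,122. Book value $12,400.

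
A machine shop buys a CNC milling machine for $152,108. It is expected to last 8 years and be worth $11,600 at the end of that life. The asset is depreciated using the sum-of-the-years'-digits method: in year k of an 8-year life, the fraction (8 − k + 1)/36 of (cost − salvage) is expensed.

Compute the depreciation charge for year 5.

$15,612

Depreciable base = $152,108 − $11,600 = $140,508.
Sum of the years' digits = 8+7+6+5+4+3+2+1 = 36.
Year 1: $140,508 × 8/36 = $31,224. Book value $120,884.
Year 2: $140,508 × 7/36 = $27,321. Book value $93,563.
Year 3: $140,508 × 6/36 = $23,418. Book value $70,145.
Year 4: $140,508 × 5/36 = $19,515. Book value $50,630.
Year 5: $140,508 × 4/36 = $15,612. Book value $35,018.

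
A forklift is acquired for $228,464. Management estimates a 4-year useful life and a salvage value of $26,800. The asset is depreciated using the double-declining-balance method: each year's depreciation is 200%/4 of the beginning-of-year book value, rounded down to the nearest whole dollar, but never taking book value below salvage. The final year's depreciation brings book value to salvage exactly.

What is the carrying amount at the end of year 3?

Depreciable base = $228,464 − $26,800 = $201,664.
Year 1: ⌊$228,464 × 200%/4⌋ = $114,232. Book value $114,232.
Year 2: ⌊$114,232 × 200%/4⌋ = $57,116. Book value $57,116.
Year 3: ⌊$57,116 × 200%/4⌋ = $28,558. Book value $28,558.

$28,558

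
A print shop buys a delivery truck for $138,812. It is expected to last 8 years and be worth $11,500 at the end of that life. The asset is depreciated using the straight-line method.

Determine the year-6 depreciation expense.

$15,914

Depreciable base = $138,812 − $11,500 = $127,312.
Annual expense = $127,312 / 8 = $15,914.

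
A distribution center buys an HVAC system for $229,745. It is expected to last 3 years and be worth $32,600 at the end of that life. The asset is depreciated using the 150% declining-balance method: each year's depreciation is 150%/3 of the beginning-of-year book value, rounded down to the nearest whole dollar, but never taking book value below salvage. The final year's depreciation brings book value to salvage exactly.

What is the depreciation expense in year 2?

Depreciable base = $229,745 − $32,600 = $197,145.
Year 1: ⌊$229,745 × 150%/3⌋ = $114,872. Book value $114,873.
Year 2: ⌊$114,873 × 150%/3⌋ = $57,436. Book value $57,437.

$57,436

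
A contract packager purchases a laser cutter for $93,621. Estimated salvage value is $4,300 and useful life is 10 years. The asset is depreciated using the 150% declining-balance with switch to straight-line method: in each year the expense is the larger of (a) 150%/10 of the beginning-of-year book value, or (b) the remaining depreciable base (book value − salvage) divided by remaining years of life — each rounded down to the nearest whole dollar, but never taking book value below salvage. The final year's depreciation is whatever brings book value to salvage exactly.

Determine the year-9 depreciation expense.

$7,429

Depreciable base = $93,621 − $4,300 = $89,321.
Year 1: DB = ⌊$93,621 × 150%/10⌋ = $14,043; SL = ⌊$89,321/10⌋ = $8,932 → take DB $14,043. Book value $79,578.
Year 2: DB = ⌊$79,578 × 150%/10⌋ = $11,936; SL = ⌊$75,278/9⌋ = $8,364 → take DB $11,936. Book value $67,642.
Year 3: DB = ⌊$67,642 × 150%/10⌋ = $10,146; SL = ⌊$63,342/8⌋ = $7,917 → take DB $10,146. Book value $57,496.
Year 4: DB = ⌊$57,496 × 150%/10⌋ = $8,624; SL = ⌊$53,196/7⌋ = $7,599 → take DB $8,624. Book value $48,872.
Year 5: DB = ⌊$48,872 × 150%/10⌋ = $7,330; SL = ⌊$44,572/6⌋ = $7,428 → take SL $7,428. Book value $41,444.
Year 6: DB = ⌊$41,444 × 150%/10⌋ = $6,216; SL = ⌊$37,144/5⌋ = $7,428 → take SL $7,428. Book value $34,016.
Year 7: DB = ⌊$34,016 × 150%/10⌋ = $5,102; SL = ⌊$29,716/4⌋ = $7,429 → take SL $7,429. Book value $26,587.
Year 8: DB = ⌊$26,587 × 150%/10⌋ = $3,988; SL = ⌊$22,287/3⌋ = $7,429 → take SL $7,429. Book value $19,158.
Year 9: DB = ⌊$19,158 × 150%/10⌋ = $2,873; SL = ⌊$14,858/2⌋ = $7,429 → take SL $7,429. Book value $11,729.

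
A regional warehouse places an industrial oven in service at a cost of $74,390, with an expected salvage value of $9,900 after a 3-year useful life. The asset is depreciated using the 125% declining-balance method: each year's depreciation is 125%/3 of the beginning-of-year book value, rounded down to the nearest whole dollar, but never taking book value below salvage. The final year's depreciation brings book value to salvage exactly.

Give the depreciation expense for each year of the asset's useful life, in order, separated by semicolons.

$30,995; $18,081; $15,414

Depreciable base = $74,390 − $9,900 = $64,490.
Year 1: ⌊$74,390 × 125%/3⌋ = $30,995. Book value $43,395.
Year 2: ⌊$43,395 × 125%/3⌋ = $18,081. Book value $25,314.
Year 3 (final): $25,314 − $9,900 = $15,414. Book value $9,900.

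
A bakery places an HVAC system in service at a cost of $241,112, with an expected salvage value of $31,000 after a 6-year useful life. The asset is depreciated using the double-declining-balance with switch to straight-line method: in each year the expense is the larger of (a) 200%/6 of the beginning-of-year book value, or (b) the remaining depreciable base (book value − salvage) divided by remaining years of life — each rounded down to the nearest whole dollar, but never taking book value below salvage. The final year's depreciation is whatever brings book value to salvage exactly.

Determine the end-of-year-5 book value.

Depreciable base = $241,112 − $31,000 = $210,112.
Year 1: DB = ⌊$241,112 × 200%/6⌋ = $80,370; SL = ⌊$210,112/6⌋ = $35,018 → take DB $80,370. Book value $160,742.
Year 2: DB = ⌊$160,742 × 200%/6⌋ = $53,580; SL = ⌊$129,742/5⌋ = $25,948 → take DB $53,580. Book value $107,162.
Year 3: DB = ⌊$107,162 × 200%/6⌋ = $35,720; SL = ⌊$76,162/4⌋ = $19,040 → take DB $35,720. Book value $71,442.
Year 4: DB = ⌊$71,442 × 200%/6⌋ = $23,814; SL = ⌊$40,442/3⌋ = $13,480 → take DB $23,814. Book value $47,628.
Year 5: DB = ⌊$47,628 × 200%/6⌋ = $15,876; SL = ⌊$16,628/2⌋ = $8,314 → take DB $15,876. Book value $31,752.

$31,752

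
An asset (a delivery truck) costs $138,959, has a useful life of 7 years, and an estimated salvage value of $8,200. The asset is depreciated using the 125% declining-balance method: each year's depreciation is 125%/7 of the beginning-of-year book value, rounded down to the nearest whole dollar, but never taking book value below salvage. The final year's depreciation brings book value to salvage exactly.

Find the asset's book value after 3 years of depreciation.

$77,019

Depreciable base = $138,959 − $8,200 = $130,759.
Year 1: ⌊$138,959 × 125%/7⌋ = $24,814. Book value $114,145.
Year 2: ⌊$114,145 × 125%/7⌋ = $20,383. Book value $93,762.
Year 3: ⌊$93,762 × 125%/7⌋ = $16,743. Book value $77,019.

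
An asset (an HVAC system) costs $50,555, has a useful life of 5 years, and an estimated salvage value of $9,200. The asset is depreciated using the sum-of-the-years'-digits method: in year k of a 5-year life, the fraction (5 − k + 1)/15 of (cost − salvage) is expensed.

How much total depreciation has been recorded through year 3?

Depreciable base = $50,555 − $9,200 = $41,355.
Sum of the years' digits = 5+4+3+2+1 = 15.
Year 1: $41,355 × 5/15 = $13,785. Book value $36,770.
Year 2: $41,355 × 4/15 = $11,028. Book value $25,742.
Year 3: $41,355 × 3/15 = $8,271. Book value $17,471.
Accumulated through year 3 = $50,555 − $17,471 = $33,084.

$33,084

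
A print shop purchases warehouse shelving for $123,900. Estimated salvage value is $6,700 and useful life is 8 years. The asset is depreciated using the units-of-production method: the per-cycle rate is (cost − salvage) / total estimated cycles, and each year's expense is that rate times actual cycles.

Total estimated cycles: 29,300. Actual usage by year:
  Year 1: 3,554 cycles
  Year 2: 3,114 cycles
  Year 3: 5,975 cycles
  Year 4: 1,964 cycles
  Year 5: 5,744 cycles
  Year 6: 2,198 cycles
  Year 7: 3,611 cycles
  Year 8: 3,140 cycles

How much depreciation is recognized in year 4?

Depreciable base = $123,900 − $6,700 = $117,200.
Rate = $117,200 / 29,300 cycles = $4 per cycle.
Year 1: 3,554 × $4 = $14,216. Book value $109,684.
Year 2: 3,114 × $4 = $12,456. Book value $97,228.
Year 3: 5,975 × $4 = $23,900. Book value $73,328.
Year 4: 1,964 × $4 = $7,856. Book value $65,472.

$7,856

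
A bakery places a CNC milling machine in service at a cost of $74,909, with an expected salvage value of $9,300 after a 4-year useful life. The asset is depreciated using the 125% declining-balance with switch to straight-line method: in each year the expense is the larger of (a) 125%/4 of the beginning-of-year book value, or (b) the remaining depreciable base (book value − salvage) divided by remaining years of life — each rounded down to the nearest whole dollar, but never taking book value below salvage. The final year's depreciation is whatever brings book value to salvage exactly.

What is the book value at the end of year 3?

$22,354

Depreciable base = $74,909 − $9,300 = $65,609.
Year 1: DB = ⌊$74,909 × 125%/4⌋ = $23,409; SL = ⌊$65,609/4⌋ = $16,402 → take DB $23,409. Book value $51,500.
Year 2: DB = ⌊$51,500 × 125%/4⌋ = $16,093; SL = ⌊$42,200/3⌋ = $14,066 → take DB $16,093. Book value $35,407.
Year 3: DB = ⌊$35,407 × 125%/4⌋ = $11,064; SL = ⌊$26,107/2⌋ = $13,053 → take SL $13,053. Book value $22,354.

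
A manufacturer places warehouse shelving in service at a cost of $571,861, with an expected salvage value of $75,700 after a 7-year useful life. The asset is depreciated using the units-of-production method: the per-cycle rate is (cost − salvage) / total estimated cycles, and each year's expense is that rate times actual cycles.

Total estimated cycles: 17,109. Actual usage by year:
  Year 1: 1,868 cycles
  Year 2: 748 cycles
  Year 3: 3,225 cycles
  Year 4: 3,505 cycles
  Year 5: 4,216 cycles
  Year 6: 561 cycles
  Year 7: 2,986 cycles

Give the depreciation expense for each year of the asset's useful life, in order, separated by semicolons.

Depreciable base = $571,861 − $75,700 = $496,161.
Rate = $496,161 / 17,109 cycles = $29 per cycle.
Year 1: 1,868 × $29 = $54,172. Book value $517,689.
Year 2: 748 × $29 = $21,692. Book value $495,997.
Year 3: 3,225 × $29 = $93,525. Book value $402,472.
Year 4: 3,505 × $29 = $101,645. Book value $300,827.
Year 5: 4,216 × $29 = $122,264. Book value $178,563.
Year 6: 561 × $29 = $16,269. Book value $162,294.
Year 7: 2,986 × $29 = $86,594. Book value $75,700.

$54,172; $21,692; $93,525; $101,645; $122,264; $16,269; $86,594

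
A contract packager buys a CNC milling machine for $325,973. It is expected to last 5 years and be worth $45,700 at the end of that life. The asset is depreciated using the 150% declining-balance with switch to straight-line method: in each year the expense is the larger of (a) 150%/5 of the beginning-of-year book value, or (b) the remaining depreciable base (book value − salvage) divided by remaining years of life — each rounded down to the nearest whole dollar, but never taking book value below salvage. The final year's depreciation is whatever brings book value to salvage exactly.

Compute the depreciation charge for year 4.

$33,543

Depreciable base = $325,973 − $45,700 = $280,273.
Year 1: DB = ⌊$325,973 × 150%/5⌋ = $97,791; SL = ⌊$280,273/5⌋ = $56,054 → take DB $97,791. Book value $228,182.
Year 2: DB = ⌊$228,182 × 150%/5⌋ = $68,454; SL = ⌊$182,482/4⌋ = $45,620 → take DB $68,454. Book value $159,728.
Year 3: DB = ⌊$159,728 × 150%/5⌋ = $47,918; SL = ⌊$114,028/3⌋ = $38,009 → take DB $47,918. Book value $111,810.
Year 4: DB = ⌊$111,810 × 150%/5⌋ = $33,543; SL = ⌊$66,110/2⌋ = $33,055 → take DB $33,543. Book value $78,267.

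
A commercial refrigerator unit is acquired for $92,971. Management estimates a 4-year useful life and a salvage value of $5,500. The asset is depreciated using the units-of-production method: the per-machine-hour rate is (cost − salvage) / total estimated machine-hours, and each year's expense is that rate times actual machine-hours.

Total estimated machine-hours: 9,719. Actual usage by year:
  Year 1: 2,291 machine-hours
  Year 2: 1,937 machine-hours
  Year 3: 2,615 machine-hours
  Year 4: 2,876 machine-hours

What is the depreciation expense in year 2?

$17,433

Depreciable base = $92,971 − $5,500 = $87,471.
Rate = $87,471 / 9,719 machine-hours = $9 per machine-hour.
Year 1: 2,291 × $9 = $20,619. Book value $72,352.
Year 2: 1,937 × $9 = $17,433. Book value $54,919.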